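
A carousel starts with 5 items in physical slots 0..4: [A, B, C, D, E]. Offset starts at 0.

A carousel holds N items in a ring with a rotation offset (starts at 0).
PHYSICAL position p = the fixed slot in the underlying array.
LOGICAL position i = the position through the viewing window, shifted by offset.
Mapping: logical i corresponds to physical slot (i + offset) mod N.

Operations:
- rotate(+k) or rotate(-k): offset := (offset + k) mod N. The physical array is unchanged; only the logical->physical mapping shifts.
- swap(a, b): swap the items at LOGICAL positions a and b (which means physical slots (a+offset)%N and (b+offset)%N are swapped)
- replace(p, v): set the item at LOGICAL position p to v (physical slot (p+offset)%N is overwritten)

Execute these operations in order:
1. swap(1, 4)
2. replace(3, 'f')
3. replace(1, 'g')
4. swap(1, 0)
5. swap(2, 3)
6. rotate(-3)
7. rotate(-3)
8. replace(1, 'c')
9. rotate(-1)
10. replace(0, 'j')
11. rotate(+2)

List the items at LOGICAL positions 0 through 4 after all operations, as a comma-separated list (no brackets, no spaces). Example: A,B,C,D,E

Answer: c,A,f,j,B

Derivation:
After op 1 (swap(1, 4)): offset=0, physical=[A,E,C,D,B], logical=[A,E,C,D,B]
After op 2 (replace(3, 'f')): offset=0, physical=[A,E,C,f,B], logical=[A,E,C,f,B]
After op 3 (replace(1, 'g')): offset=0, physical=[A,g,C,f,B], logical=[A,g,C,f,B]
After op 4 (swap(1, 0)): offset=0, physical=[g,A,C,f,B], logical=[g,A,C,f,B]
After op 5 (swap(2, 3)): offset=0, physical=[g,A,f,C,B], logical=[g,A,f,C,B]
After op 6 (rotate(-3)): offset=2, physical=[g,A,f,C,B], logical=[f,C,B,g,A]
After op 7 (rotate(-3)): offset=4, physical=[g,A,f,C,B], logical=[B,g,A,f,C]
After op 8 (replace(1, 'c')): offset=4, physical=[c,A,f,C,B], logical=[B,c,A,f,C]
After op 9 (rotate(-1)): offset=3, physical=[c,A,f,C,B], logical=[C,B,c,A,f]
After op 10 (replace(0, 'j')): offset=3, physical=[c,A,f,j,B], logical=[j,B,c,A,f]
After op 11 (rotate(+2)): offset=0, physical=[c,A,f,j,B], logical=[c,A,f,j,B]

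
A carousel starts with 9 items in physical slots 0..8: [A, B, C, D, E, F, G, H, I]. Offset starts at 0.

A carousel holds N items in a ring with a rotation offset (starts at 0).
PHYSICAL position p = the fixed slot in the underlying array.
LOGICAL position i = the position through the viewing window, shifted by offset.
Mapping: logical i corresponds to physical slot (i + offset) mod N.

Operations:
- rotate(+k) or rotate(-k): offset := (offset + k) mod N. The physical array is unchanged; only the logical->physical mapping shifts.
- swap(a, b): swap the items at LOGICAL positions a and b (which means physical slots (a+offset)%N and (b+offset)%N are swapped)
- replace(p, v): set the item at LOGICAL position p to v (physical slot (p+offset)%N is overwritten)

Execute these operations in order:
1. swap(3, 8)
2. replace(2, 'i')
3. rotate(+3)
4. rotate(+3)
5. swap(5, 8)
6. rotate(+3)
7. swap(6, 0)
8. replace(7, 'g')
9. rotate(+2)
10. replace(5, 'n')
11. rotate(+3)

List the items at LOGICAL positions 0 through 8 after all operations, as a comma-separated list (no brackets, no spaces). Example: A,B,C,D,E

After op 1 (swap(3, 8)): offset=0, physical=[A,B,C,I,E,F,G,H,D], logical=[A,B,C,I,E,F,G,H,D]
After op 2 (replace(2, 'i')): offset=0, physical=[A,B,i,I,E,F,G,H,D], logical=[A,B,i,I,E,F,G,H,D]
After op 3 (rotate(+3)): offset=3, physical=[A,B,i,I,E,F,G,H,D], logical=[I,E,F,G,H,D,A,B,i]
After op 4 (rotate(+3)): offset=6, physical=[A,B,i,I,E,F,G,H,D], logical=[G,H,D,A,B,i,I,E,F]
After op 5 (swap(5, 8)): offset=6, physical=[A,B,F,I,E,i,G,H,D], logical=[G,H,D,A,B,F,I,E,i]
After op 6 (rotate(+3)): offset=0, physical=[A,B,F,I,E,i,G,H,D], logical=[A,B,F,I,E,i,G,H,D]
After op 7 (swap(6, 0)): offset=0, physical=[G,B,F,I,E,i,A,H,D], logical=[G,B,F,I,E,i,A,H,D]
After op 8 (replace(7, 'g')): offset=0, physical=[G,B,F,I,E,i,A,g,D], logical=[G,B,F,I,E,i,A,g,D]
After op 9 (rotate(+2)): offset=2, physical=[G,B,F,I,E,i,A,g,D], logical=[F,I,E,i,A,g,D,G,B]
After op 10 (replace(5, 'n')): offset=2, physical=[G,B,F,I,E,i,A,n,D], logical=[F,I,E,i,A,n,D,G,B]
After op 11 (rotate(+3)): offset=5, physical=[G,B,F,I,E,i,A,n,D], logical=[i,A,n,D,G,B,F,I,E]

Answer: i,A,n,D,G,B,F,I,E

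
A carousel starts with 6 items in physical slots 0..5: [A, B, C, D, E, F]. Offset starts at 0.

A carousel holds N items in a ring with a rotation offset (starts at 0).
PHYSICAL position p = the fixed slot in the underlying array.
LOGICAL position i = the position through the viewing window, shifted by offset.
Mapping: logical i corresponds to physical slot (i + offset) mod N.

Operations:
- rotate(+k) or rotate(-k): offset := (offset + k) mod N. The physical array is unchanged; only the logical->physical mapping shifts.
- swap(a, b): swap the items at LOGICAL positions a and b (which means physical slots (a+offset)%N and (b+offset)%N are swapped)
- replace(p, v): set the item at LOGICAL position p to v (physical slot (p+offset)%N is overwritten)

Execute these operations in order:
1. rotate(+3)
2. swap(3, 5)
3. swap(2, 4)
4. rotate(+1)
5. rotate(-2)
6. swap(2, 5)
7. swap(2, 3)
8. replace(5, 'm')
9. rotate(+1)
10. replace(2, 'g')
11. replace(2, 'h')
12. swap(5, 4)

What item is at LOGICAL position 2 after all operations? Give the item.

Answer: h

Derivation:
After op 1 (rotate(+3)): offset=3, physical=[A,B,C,D,E,F], logical=[D,E,F,A,B,C]
After op 2 (swap(3, 5)): offset=3, physical=[C,B,A,D,E,F], logical=[D,E,F,C,B,A]
After op 3 (swap(2, 4)): offset=3, physical=[C,F,A,D,E,B], logical=[D,E,B,C,F,A]
After op 4 (rotate(+1)): offset=4, physical=[C,F,A,D,E,B], logical=[E,B,C,F,A,D]
After op 5 (rotate(-2)): offset=2, physical=[C,F,A,D,E,B], logical=[A,D,E,B,C,F]
After op 6 (swap(2, 5)): offset=2, physical=[C,E,A,D,F,B], logical=[A,D,F,B,C,E]
After op 7 (swap(2, 3)): offset=2, physical=[C,E,A,D,B,F], logical=[A,D,B,F,C,E]
After op 8 (replace(5, 'm')): offset=2, physical=[C,m,A,D,B,F], logical=[A,D,B,F,C,m]
After op 9 (rotate(+1)): offset=3, physical=[C,m,A,D,B,F], logical=[D,B,F,C,m,A]
After op 10 (replace(2, 'g')): offset=3, physical=[C,m,A,D,B,g], logical=[D,B,g,C,m,A]
After op 11 (replace(2, 'h')): offset=3, physical=[C,m,A,D,B,h], logical=[D,B,h,C,m,A]
After op 12 (swap(5, 4)): offset=3, physical=[C,A,m,D,B,h], logical=[D,B,h,C,A,m]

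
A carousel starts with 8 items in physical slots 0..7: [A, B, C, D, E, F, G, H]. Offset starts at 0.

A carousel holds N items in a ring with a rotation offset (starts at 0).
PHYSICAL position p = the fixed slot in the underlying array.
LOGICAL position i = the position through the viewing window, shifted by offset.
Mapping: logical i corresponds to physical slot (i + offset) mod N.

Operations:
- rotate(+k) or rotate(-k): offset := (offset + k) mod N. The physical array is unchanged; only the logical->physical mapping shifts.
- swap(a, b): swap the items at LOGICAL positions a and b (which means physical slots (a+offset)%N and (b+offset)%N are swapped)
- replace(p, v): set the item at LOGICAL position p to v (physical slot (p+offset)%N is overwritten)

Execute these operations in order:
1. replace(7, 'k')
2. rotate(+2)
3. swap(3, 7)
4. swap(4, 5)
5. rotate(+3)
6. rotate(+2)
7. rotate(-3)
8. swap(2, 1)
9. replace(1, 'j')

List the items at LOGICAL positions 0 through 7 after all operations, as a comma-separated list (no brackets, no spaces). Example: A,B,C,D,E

After op 1 (replace(7, 'k')): offset=0, physical=[A,B,C,D,E,F,G,k], logical=[A,B,C,D,E,F,G,k]
After op 2 (rotate(+2)): offset=2, physical=[A,B,C,D,E,F,G,k], logical=[C,D,E,F,G,k,A,B]
After op 3 (swap(3, 7)): offset=2, physical=[A,F,C,D,E,B,G,k], logical=[C,D,E,B,G,k,A,F]
After op 4 (swap(4, 5)): offset=2, physical=[A,F,C,D,E,B,k,G], logical=[C,D,E,B,k,G,A,F]
After op 5 (rotate(+3)): offset=5, physical=[A,F,C,D,E,B,k,G], logical=[B,k,G,A,F,C,D,E]
After op 6 (rotate(+2)): offset=7, physical=[A,F,C,D,E,B,k,G], logical=[G,A,F,C,D,E,B,k]
After op 7 (rotate(-3)): offset=4, physical=[A,F,C,D,E,B,k,G], logical=[E,B,k,G,A,F,C,D]
After op 8 (swap(2, 1)): offset=4, physical=[A,F,C,D,E,k,B,G], logical=[E,k,B,G,A,F,C,D]
After op 9 (replace(1, 'j')): offset=4, physical=[A,F,C,D,E,j,B,G], logical=[E,j,B,G,A,F,C,D]

Answer: E,j,B,G,A,F,C,D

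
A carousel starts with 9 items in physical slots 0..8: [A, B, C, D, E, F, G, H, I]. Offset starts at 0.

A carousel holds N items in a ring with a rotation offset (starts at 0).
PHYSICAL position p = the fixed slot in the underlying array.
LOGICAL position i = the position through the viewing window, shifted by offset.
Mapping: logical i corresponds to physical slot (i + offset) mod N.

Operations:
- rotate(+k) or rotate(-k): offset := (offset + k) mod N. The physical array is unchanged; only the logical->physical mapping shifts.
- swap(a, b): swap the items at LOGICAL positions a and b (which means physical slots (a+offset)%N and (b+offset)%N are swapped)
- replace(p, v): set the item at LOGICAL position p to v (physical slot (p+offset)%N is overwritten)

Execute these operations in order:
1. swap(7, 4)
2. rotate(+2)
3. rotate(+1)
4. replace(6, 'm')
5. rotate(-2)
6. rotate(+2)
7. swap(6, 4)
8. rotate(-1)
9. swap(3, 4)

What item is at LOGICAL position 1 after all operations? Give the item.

After op 1 (swap(7, 4)): offset=0, physical=[A,B,C,D,H,F,G,E,I], logical=[A,B,C,D,H,F,G,E,I]
After op 2 (rotate(+2)): offset=2, physical=[A,B,C,D,H,F,G,E,I], logical=[C,D,H,F,G,E,I,A,B]
After op 3 (rotate(+1)): offset=3, physical=[A,B,C,D,H,F,G,E,I], logical=[D,H,F,G,E,I,A,B,C]
After op 4 (replace(6, 'm')): offset=3, physical=[m,B,C,D,H,F,G,E,I], logical=[D,H,F,G,E,I,m,B,C]
After op 5 (rotate(-2)): offset=1, physical=[m,B,C,D,H,F,G,E,I], logical=[B,C,D,H,F,G,E,I,m]
After op 6 (rotate(+2)): offset=3, physical=[m,B,C,D,H,F,G,E,I], logical=[D,H,F,G,E,I,m,B,C]
After op 7 (swap(6, 4)): offset=3, physical=[E,B,C,D,H,F,G,m,I], logical=[D,H,F,G,m,I,E,B,C]
After op 8 (rotate(-1)): offset=2, physical=[E,B,C,D,H,F,G,m,I], logical=[C,D,H,F,G,m,I,E,B]
After op 9 (swap(3, 4)): offset=2, physical=[E,B,C,D,H,G,F,m,I], logical=[C,D,H,G,F,m,I,E,B]

Answer: D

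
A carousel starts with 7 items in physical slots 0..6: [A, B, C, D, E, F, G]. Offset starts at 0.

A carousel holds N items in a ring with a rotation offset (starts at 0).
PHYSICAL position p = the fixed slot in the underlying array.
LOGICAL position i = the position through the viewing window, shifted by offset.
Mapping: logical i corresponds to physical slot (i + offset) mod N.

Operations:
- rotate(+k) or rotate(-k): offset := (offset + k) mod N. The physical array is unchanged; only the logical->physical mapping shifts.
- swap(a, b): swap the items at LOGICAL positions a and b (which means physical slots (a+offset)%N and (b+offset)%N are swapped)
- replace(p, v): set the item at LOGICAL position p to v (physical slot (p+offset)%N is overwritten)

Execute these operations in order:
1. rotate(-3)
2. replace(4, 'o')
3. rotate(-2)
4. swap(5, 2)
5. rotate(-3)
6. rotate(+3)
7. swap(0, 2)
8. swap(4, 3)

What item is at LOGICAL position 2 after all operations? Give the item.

Answer: C

Derivation:
After op 1 (rotate(-3)): offset=4, physical=[A,B,C,D,E,F,G], logical=[E,F,G,A,B,C,D]
After op 2 (replace(4, 'o')): offset=4, physical=[A,o,C,D,E,F,G], logical=[E,F,G,A,o,C,D]
After op 3 (rotate(-2)): offset=2, physical=[A,o,C,D,E,F,G], logical=[C,D,E,F,G,A,o]
After op 4 (swap(5, 2)): offset=2, physical=[E,o,C,D,A,F,G], logical=[C,D,A,F,G,E,o]
After op 5 (rotate(-3)): offset=6, physical=[E,o,C,D,A,F,G], logical=[G,E,o,C,D,A,F]
After op 6 (rotate(+3)): offset=2, physical=[E,o,C,D,A,F,G], logical=[C,D,A,F,G,E,o]
After op 7 (swap(0, 2)): offset=2, physical=[E,o,A,D,C,F,G], logical=[A,D,C,F,G,E,o]
After op 8 (swap(4, 3)): offset=2, physical=[E,o,A,D,C,G,F], logical=[A,D,C,G,F,E,o]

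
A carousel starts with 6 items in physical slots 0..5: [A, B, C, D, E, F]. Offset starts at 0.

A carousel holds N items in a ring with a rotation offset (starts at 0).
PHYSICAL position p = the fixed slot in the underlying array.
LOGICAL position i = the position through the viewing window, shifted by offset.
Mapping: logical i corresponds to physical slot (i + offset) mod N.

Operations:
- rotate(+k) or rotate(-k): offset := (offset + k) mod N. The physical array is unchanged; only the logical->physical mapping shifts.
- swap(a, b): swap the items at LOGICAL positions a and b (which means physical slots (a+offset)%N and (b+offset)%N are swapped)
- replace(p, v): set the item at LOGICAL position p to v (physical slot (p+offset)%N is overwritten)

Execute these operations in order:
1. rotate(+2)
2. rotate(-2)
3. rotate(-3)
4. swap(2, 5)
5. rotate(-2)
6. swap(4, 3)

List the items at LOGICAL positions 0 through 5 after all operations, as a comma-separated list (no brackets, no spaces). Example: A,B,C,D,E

Answer: B,F,D,C,E,A

Derivation:
After op 1 (rotate(+2)): offset=2, physical=[A,B,C,D,E,F], logical=[C,D,E,F,A,B]
After op 2 (rotate(-2)): offset=0, physical=[A,B,C,D,E,F], logical=[A,B,C,D,E,F]
After op 3 (rotate(-3)): offset=3, physical=[A,B,C,D,E,F], logical=[D,E,F,A,B,C]
After op 4 (swap(2, 5)): offset=3, physical=[A,B,F,D,E,C], logical=[D,E,C,A,B,F]
After op 5 (rotate(-2)): offset=1, physical=[A,B,F,D,E,C], logical=[B,F,D,E,C,A]
After op 6 (swap(4, 3)): offset=1, physical=[A,B,F,D,C,E], logical=[B,F,D,C,E,A]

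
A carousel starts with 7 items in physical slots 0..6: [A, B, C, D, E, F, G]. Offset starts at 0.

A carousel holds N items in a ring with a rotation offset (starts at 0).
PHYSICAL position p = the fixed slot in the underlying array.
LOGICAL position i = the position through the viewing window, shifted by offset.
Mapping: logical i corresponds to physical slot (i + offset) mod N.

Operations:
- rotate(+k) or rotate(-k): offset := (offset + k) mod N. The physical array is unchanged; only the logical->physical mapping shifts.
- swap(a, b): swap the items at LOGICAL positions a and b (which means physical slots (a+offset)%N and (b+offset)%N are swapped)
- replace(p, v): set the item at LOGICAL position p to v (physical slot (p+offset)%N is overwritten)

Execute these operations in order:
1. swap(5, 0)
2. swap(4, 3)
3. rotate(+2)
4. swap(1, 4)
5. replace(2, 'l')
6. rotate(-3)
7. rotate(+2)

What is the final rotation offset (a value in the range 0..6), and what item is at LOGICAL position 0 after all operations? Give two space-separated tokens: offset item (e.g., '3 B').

After op 1 (swap(5, 0)): offset=0, physical=[F,B,C,D,E,A,G], logical=[F,B,C,D,E,A,G]
After op 2 (swap(4, 3)): offset=0, physical=[F,B,C,E,D,A,G], logical=[F,B,C,E,D,A,G]
After op 3 (rotate(+2)): offset=2, physical=[F,B,C,E,D,A,G], logical=[C,E,D,A,G,F,B]
After op 4 (swap(1, 4)): offset=2, physical=[F,B,C,G,D,A,E], logical=[C,G,D,A,E,F,B]
After op 5 (replace(2, 'l')): offset=2, physical=[F,B,C,G,l,A,E], logical=[C,G,l,A,E,F,B]
After op 6 (rotate(-3)): offset=6, physical=[F,B,C,G,l,A,E], logical=[E,F,B,C,G,l,A]
After op 7 (rotate(+2)): offset=1, physical=[F,B,C,G,l,A,E], logical=[B,C,G,l,A,E,F]

Answer: 1 B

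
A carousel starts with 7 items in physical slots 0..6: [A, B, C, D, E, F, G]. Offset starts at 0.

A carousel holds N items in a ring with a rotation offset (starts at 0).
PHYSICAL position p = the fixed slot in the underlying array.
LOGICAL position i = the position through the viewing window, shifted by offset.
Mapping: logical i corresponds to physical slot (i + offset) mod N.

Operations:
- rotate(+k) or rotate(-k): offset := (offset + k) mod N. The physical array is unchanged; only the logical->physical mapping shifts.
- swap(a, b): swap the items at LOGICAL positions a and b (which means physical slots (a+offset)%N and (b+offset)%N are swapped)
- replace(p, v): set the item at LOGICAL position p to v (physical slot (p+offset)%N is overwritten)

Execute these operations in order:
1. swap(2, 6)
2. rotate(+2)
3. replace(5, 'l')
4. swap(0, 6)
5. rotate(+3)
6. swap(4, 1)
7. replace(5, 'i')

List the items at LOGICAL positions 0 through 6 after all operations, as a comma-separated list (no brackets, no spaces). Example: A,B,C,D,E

Answer: F,B,l,G,C,i,E

Derivation:
After op 1 (swap(2, 6)): offset=0, physical=[A,B,G,D,E,F,C], logical=[A,B,G,D,E,F,C]
After op 2 (rotate(+2)): offset=2, physical=[A,B,G,D,E,F,C], logical=[G,D,E,F,C,A,B]
After op 3 (replace(5, 'l')): offset=2, physical=[l,B,G,D,E,F,C], logical=[G,D,E,F,C,l,B]
After op 4 (swap(0, 6)): offset=2, physical=[l,G,B,D,E,F,C], logical=[B,D,E,F,C,l,G]
After op 5 (rotate(+3)): offset=5, physical=[l,G,B,D,E,F,C], logical=[F,C,l,G,B,D,E]
After op 6 (swap(4, 1)): offset=5, physical=[l,G,C,D,E,F,B], logical=[F,B,l,G,C,D,E]
After op 7 (replace(5, 'i')): offset=5, physical=[l,G,C,i,E,F,B], logical=[F,B,l,G,C,i,E]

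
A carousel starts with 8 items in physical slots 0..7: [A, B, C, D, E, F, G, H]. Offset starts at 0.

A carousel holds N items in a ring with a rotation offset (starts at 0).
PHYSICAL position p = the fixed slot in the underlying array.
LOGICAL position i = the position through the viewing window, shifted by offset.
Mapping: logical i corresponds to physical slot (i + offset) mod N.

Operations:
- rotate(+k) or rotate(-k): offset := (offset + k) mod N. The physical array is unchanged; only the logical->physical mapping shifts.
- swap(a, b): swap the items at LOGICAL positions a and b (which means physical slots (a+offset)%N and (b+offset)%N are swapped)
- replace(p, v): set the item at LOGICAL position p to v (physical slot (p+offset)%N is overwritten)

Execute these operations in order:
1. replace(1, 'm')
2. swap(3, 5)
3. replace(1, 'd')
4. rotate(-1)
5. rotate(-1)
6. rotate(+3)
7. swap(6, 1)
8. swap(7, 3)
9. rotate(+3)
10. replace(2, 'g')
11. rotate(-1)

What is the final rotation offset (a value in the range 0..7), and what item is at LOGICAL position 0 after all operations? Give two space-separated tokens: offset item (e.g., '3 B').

After op 1 (replace(1, 'm')): offset=0, physical=[A,m,C,D,E,F,G,H], logical=[A,m,C,D,E,F,G,H]
After op 2 (swap(3, 5)): offset=0, physical=[A,m,C,F,E,D,G,H], logical=[A,m,C,F,E,D,G,H]
After op 3 (replace(1, 'd')): offset=0, physical=[A,d,C,F,E,D,G,H], logical=[A,d,C,F,E,D,G,H]
After op 4 (rotate(-1)): offset=7, physical=[A,d,C,F,E,D,G,H], logical=[H,A,d,C,F,E,D,G]
After op 5 (rotate(-1)): offset=6, physical=[A,d,C,F,E,D,G,H], logical=[G,H,A,d,C,F,E,D]
After op 6 (rotate(+3)): offset=1, physical=[A,d,C,F,E,D,G,H], logical=[d,C,F,E,D,G,H,A]
After op 7 (swap(6, 1)): offset=1, physical=[A,d,H,F,E,D,G,C], logical=[d,H,F,E,D,G,C,A]
After op 8 (swap(7, 3)): offset=1, physical=[E,d,H,F,A,D,G,C], logical=[d,H,F,A,D,G,C,E]
After op 9 (rotate(+3)): offset=4, physical=[E,d,H,F,A,D,G,C], logical=[A,D,G,C,E,d,H,F]
After op 10 (replace(2, 'g')): offset=4, physical=[E,d,H,F,A,D,g,C], logical=[A,D,g,C,E,d,H,F]
After op 11 (rotate(-1)): offset=3, physical=[E,d,H,F,A,D,g,C], logical=[F,A,D,g,C,E,d,H]

Answer: 3 F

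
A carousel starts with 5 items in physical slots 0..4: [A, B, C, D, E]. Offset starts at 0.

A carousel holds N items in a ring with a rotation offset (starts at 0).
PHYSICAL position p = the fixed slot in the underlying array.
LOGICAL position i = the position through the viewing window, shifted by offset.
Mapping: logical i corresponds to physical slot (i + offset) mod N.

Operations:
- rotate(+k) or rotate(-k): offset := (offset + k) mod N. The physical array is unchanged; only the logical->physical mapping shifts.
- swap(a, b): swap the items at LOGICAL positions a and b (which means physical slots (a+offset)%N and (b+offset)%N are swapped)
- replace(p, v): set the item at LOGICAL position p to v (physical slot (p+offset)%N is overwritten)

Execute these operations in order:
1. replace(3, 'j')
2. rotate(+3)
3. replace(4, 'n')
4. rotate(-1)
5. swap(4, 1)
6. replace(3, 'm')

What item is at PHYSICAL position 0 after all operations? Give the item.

After op 1 (replace(3, 'j')): offset=0, physical=[A,B,C,j,E], logical=[A,B,C,j,E]
After op 2 (rotate(+3)): offset=3, physical=[A,B,C,j,E], logical=[j,E,A,B,C]
After op 3 (replace(4, 'n')): offset=3, physical=[A,B,n,j,E], logical=[j,E,A,B,n]
After op 4 (rotate(-1)): offset=2, physical=[A,B,n,j,E], logical=[n,j,E,A,B]
After op 5 (swap(4, 1)): offset=2, physical=[A,j,n,B,E], logical=[n,B,E,A,j]
After op 6 (replace(3, 'm')): offset=2, physical=[m,j,n,B,E], logical=[n,B,E,m,j]

Answer: m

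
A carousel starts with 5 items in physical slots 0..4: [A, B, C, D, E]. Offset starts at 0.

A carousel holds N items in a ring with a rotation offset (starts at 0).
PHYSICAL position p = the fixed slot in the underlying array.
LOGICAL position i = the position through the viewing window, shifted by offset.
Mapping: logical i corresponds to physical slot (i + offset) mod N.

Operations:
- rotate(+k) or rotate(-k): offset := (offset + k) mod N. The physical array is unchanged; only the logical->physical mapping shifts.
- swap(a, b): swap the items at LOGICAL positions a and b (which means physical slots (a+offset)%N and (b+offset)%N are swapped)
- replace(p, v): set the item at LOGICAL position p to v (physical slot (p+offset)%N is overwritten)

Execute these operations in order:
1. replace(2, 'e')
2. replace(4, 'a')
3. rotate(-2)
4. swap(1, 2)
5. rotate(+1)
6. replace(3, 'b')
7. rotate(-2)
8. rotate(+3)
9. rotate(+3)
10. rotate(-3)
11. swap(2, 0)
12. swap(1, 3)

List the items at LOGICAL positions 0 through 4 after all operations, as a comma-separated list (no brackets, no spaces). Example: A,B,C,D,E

After op 1 (replace(2, 'e')): offset=0, physical=[A,B,e,D,E], logical=[A,B,e,D,E]
After op 2 (replace(4, 'a')): offset=0, physical=[A,B,e,D,a], logical=[A,B,e,D,a]
After op 3 (rotate(-2)): offset=3, physical=[A,B,e,D,a], logical=[D,a,A,B,e]
After op 4 (swap(1, 2)): offset=3, physical=[a,B,e,D,A], logical=[D,A,a,B,e]
After op 5 (rotate(+1)): offset=4, physical=[a,B,e,D,A], logical=[A,a,B,e,D]
After op 6 (replace(3, 'b')): offset=4, physical=[a,B,b,D,A], logical=[A,a,B,b,D]
After op 7 (rotate(-2)): offset=2, physical=[a,B,b,D,A], logical=[b,D,A,a,B]
After op 8 (rotate(+3)): offset=0, physical=[a,B,b,D,A], logical=[a,B,b,D,A]
After op 9 (rotate(+3)): offset=3, physical=[a,B,b,D,A], logical=[D,A,a,B,b]
After op 10 (rotate(-3)): offset=0, physical=[a,B,b,D,A], logical=[a,B,b,D,A]
After op 11 (swap(2, 0)): offset=0, physical=[b,B,a,D,A], logical=[b,B,a,D,A]
After op 12 (swap(1, 3)): offset=0, physical=[b,D,a,B,A], logical=[b,D,a,B,A]

Answer: b,D,a,B,A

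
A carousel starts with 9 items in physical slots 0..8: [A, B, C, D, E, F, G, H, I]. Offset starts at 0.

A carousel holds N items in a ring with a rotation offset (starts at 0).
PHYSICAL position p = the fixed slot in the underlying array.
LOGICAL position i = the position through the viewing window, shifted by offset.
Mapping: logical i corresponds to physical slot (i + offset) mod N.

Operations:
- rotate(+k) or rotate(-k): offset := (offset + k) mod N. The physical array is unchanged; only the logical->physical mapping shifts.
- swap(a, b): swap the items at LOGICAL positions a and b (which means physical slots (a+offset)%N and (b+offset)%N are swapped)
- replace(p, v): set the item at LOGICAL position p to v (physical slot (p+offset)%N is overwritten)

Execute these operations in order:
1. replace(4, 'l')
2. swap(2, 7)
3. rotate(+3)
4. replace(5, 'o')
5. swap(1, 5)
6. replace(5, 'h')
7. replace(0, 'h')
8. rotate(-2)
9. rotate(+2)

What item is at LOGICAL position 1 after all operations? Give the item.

After op 1 (replace(4, 'l')): offset=0, physical=[A,B,C,D,l,F,G,H,I], logical=[A,B,C,D,l,F,G,H,I]
After op 2 (swap(2, 7)): offset=0, physical=[A,B,H,D,l,F,G,C,I], logical=[A,B,H,D,l,F,G,C,I]
After op 3 (rotate(+3)): offset=3, physical=[A,B,H,D,l,F,G,C,I], logical=[D,l,F,G,C,I,A,B,H]
After op 4 (replace(5, 'o')): offset=3, physical=[A,B,H,D,l,F,G,C,o], logical=[D,l,F,G,C,o,A,B,H]
After op 5 (swap(1, 5)): offset=3, physical=[A,B,H,D,o,F,G,C,l], logical=[D,o,F,G,C,l,A,B,H]
After op 6 (replace(5, 'h')): offset=3, physical=[A,B,H,D,o,F,G,C,h], logical=[D,o,F,G,C,h,A,B,H]
After op 7 (replace(0, 'h')): offset=3, physical=[A,B,H,h,o,F,G,C,h], logical=[h,o,F,G,C,h,A,B,H]
After op 8 (rotate(-2)): offset=1, physical=[A,B,H,h,o,F,G,C,h], logical=[B,H,h,o,F,G,C,h,A]
After op 9 (rotate(+2)): offset=3, physical=[A,B,H,h,o,F,G,C,h], logical=[h,o,F,G,C,h,A,B,H]

Answer: o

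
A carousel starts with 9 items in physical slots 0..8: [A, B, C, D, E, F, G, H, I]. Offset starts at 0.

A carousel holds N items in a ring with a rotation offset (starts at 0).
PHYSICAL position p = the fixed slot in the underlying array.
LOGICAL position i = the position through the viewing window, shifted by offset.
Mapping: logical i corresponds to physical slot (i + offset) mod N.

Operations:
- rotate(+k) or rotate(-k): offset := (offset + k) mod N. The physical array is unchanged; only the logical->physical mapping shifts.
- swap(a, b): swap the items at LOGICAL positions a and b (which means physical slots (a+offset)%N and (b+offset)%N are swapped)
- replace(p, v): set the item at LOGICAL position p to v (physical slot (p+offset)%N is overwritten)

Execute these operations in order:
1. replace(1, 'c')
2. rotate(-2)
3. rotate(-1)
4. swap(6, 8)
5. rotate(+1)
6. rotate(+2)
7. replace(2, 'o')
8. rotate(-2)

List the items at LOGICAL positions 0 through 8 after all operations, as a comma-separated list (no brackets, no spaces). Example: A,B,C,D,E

After op 1 (replace(1, 'c')): offset=0, physical=[A,c,C,D,E,F,G,H,I], logical=[A,c,C,D,E,F,G,H,I]
After op 2 (rotate(-2)): offset=7, physical=[A,c,C,D,E,F,G,H,I], logical=[H,I,A,c,C,D,E,F,G]
After op 3 (rotate(-1)): offset=6, physical=[A,c,C,D,E,F,G,H,I], logical=[G,H,I,A,c,C,D,E,F]
After op 4 (swap(6, 8)): offset=6, physical=[A,c,C,F,E,D,G,H,I], logical=[G,H,I,A,c,C,F,E,D]
After op 5 (rotate(+1)): offset=7, physical=[A,c,C,F,E,D,G,H,I], logical=[H,I,A,c,C,F,E,D,G]
After op 6 (rotate(+2)): offset=0, physical=[A,c,C,F,E,D,G,H,I], logical=[A,c,C,F,E,D,G,H,I]
After op 7 (replace(2, 'o')): offset=0, physical=[A,c,o,F,E,D,G,H,I], logical=[A,c,o,F,E,D,G,H,I]
After op 8 (rotate(-2)): offset=7, physical=[A,c,o,F,E,D,G,H,I], logical=[H,I,A,c,o,F,E,D,G]

Answer: H,I,A,c,o,F,E,D,G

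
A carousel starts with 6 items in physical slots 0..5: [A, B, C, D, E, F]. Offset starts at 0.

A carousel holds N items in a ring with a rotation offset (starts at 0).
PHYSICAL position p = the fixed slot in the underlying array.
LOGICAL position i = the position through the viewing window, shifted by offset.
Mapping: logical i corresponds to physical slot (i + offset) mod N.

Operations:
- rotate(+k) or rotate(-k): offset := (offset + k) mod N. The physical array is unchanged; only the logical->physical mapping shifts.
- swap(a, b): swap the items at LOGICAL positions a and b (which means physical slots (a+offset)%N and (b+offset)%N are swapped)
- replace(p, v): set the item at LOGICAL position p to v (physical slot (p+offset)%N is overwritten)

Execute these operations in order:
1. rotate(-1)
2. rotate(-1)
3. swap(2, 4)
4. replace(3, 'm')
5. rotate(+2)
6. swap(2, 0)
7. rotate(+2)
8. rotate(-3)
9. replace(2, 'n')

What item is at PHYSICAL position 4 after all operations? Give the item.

Answer: E

Derivation:
After op 1 (rotate(-1)): offset=5, physical=[A,B,C,D,E,F], logical=[F,A,B,C,D,E]
After op 2 (rotate(-1)): offset=4, physical=[A,B,C,D,E,F], logical=[E,F,A,B,C,D]
After op 3 (swap(2, 4)): offset=4, physical=[C,B,A,D,E,F], logical=[E,F,C,B,A,D]
After op 4 (replace(3, 'm')): offset=4, physical=[C,m,A,D,E,F], logical=[E,F,C,m,A,D]
After op 5 (rotate(+2)): offset=0, physical=[C,m,A,D,E,F], logical=[C,m,A,D,E,F]
After op 6 (swap(2, 0)): offset=0, physical=[A,m,C,D,E,F], logical=[A,m,C,D,E,F]
After op 7 (rotate(+2)): offset=2, physical=[A,m,C,D,E,F], logical=[C,D,E,F,A,m]
After op 8 (rotate(-3)): offset=5, physical=[A,m,C,D,E,F], logical=[F,A,m,C,D,E]
After op 9 (replace(2, 'n')): offset=5, physical=[A,n,C,D,E,F], logical=[F,A,n,C,D,E]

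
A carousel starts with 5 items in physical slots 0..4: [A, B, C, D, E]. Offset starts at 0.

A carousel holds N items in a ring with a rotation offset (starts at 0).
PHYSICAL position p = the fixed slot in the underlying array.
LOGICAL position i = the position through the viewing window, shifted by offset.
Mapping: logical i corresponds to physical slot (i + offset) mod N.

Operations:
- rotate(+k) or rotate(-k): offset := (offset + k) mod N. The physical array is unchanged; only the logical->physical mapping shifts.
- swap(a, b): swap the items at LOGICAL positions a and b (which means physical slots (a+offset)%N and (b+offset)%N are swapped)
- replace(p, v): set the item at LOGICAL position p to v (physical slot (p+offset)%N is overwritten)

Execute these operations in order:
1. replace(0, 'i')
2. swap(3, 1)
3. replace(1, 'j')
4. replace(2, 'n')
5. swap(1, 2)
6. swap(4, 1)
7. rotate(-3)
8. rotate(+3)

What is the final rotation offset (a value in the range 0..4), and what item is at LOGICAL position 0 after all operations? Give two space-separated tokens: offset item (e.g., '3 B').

After op 1 (replace(0, 'i')): offset=0, physical=[i,B,C,D,E], logical=[i,B,C,D,E]
After op 2 (swap(3, 1)): offset=0, physical=[i,D,C,B,E], logical=[i,D,C,B,E]
After op 3 (replace(1, 'j')): offset=0, physical=[i,j,C,B,E], logical=[i,j,C,B,E]
After op 4 (replace(2, 'n')): offset=0, physical=[i,j,n,B,E], logical=[i,j,n,B,E]
After op 5 (swap(1, 2)): offset=0, physical=[i,n,j,B,E], logical=[i,n,j,B,E]
After op 6 (swap(4, 1)): offset=0, physical=[i,E,j,B,n], logical=[i,E,j,B,n]
After op 7 (rotate(-3)): offset=2, physical=[i,E,j,B,n], logical=[j,B,n,i,E]
After op 8 (rotate(+3)): offset=0, physical=[i,E,j,B,n], logical=[i,E,j,B,n]

Answer: 0 i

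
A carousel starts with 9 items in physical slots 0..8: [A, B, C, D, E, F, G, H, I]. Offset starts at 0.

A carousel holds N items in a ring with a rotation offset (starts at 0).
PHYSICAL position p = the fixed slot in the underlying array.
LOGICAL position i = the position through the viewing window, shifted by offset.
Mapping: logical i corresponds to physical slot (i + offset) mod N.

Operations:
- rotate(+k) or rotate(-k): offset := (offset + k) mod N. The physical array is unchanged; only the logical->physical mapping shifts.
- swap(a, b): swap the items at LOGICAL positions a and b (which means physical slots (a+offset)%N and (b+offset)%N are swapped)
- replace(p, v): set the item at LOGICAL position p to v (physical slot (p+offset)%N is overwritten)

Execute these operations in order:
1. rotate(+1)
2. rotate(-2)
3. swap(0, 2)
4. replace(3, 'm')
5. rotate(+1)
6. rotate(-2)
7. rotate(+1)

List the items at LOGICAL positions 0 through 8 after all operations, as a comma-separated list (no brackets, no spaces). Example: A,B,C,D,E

Answer: B,A,I,m,D,E,F,G,H

Derivation:
After op 1 (rotate(+1)): offset=1, physical=[A,B,C,D,E,F,G,H,I], logical=[B,C,D,E,F,G,H,I,A]
After op 2 (rotate(-2)): offset=8, physical=[A,B,C,D,E,F,G,H,I], logical=[I,A,B,C,D,E,F,G,H]
After op 3 (swap(0, 2)): offset=8, physical=[A,I,C,D,E,F,G,H,B], logical=[B,A,I,C,D,E,F,G,H]
After op 4 (replace(3, 'm')): offset=8, physical=[A,I,m,D,E,F,G,H,B], logical=[B,A,I,m,D,E,F,G,H]
After op 5 (rotate(+1)): offset=0, physical=[A,I,m,D,E,F,G,H,B], logical=[A,I,m,D,E,F,G,H,B]
After op 6 (rotate(-2)): offset=7, physical=[A,I,m,D,E,F,G,H,B], logical=[H,B,A,I,m,D,E,F,G]
After op 7 (rotate(+1)): offset=8, physical=[A,I,m,D,E,F,G,H,B], logical=[B,A,I,m,D,E,F,G,H]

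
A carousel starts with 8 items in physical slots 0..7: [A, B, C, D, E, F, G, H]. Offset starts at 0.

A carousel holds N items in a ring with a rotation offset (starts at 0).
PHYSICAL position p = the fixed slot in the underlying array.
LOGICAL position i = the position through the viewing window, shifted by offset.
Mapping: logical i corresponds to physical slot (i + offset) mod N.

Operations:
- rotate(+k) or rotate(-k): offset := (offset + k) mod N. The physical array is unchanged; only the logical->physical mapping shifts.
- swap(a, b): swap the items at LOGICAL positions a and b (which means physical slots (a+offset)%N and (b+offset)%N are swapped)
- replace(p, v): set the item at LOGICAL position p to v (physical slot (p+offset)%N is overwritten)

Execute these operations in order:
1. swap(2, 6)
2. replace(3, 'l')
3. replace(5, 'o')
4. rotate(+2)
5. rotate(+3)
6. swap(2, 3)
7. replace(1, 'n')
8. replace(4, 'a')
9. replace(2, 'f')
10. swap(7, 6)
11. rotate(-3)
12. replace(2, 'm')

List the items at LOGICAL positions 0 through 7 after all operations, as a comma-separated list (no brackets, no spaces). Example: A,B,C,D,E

After op 1 (swap(2, 6)): offset=0, physical=[A,B,G,D,E,F,C,H], logical=[A,B,G,D,E,F,C,H]
After op 2 (replace(3, 'l')): offset=0, physical=[A,B,G,l,E,F,C,H], logical=[A,B,G,l,E,F,C,H]
After op 3 (replace(5, 'o')): offset=0, physical=[A,B,G,l,E,o,C,H], logical=[A,B,G,l,E,o,C,H]
After op 4 (rotate(+2)): offset=2, physical=[A,B,G,l,E,o,C,H], logical=[G,l,E,o,C,H,A,B]
After op 5 (rotate(+3)): offset=5, physical=[A,B,G,l,E,o,C,H], logical=[o,C,H,A,B,G,l,E]
After op 6 (swap(2, 3)): offset=5, physical=[H,B,G,l,E,o,C,A], logical=[o,C,A,H,B,G,l,E]
After op 7 (replace(1, 'n')): offset=5, physical=[H,B,G,l,E,o,n,A], logical=[o,n,A,H,B,G,l,E]
After op 8 (replace(4, 'a')): offset=5, physical=[H,a,G,l,E,o,n,A], logical=[o,n,A,H,a,G,l,E]
After op 9 (replace(2, 'f')): offset=5, physical=[H,a,G,l,E,o,n,f], logical=[o,n,f,H,a,G,l,E]
After op 10 (swap(7, 6)): offset=5, physical=[H,a,G,E,l,o,n,f], logical=[o,n,f,H,a,G,E,l]
After op 11 (rotate(-3)): offset=2, physical=[H,a,G,E,l,o,n,f], logical=[G,E,l,o,n,f,H,a]
After op 12 (replace(2, 'm')): offset=2, physical=[H,a,G,E,m,o,n,f], logical=[G,E,m,o,n,f,H,a]

Answer: G,E,m,o,n,f,H,a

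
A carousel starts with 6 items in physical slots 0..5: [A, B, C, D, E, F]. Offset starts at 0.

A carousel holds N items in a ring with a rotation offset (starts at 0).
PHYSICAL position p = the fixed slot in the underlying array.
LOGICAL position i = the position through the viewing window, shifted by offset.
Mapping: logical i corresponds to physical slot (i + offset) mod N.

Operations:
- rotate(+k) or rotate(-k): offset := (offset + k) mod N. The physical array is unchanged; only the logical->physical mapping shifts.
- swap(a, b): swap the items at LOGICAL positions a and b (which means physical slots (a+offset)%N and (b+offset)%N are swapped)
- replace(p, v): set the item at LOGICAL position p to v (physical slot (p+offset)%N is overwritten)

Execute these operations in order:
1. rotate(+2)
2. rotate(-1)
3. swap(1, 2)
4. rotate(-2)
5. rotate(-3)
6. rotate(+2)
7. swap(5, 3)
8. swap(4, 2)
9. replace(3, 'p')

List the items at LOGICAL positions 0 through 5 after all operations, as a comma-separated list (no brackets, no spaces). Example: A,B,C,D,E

Answer: E,F,D,p,A,B

Derivation:
After op 1 (rotate(+2)): offset=2, physical=[A,B,C,D,E,F], logical=[C,D,E,F,A,B]
After op 2 (rotate(-1)): offset=1, physical=[A,B,C,D,E,F], logical=[B,C,D,E,F,A]
After op 3 (swap(1, 2)): offset=1, physical=[A,B,D,C,E,F], logical=[B,D,C,E,F,A]
After op 4 (rotate(-2)): offset=5, physical=[A,B,D,C,E,F], logical=[F,A,B,D,C,E]
After op 5 (rotate(-3)): offset=2, physical=[A,B,D,C,E,F], logical=[D,C,E,F,A,B]
After op 6 (rotate(+2)): offset=4, physical=[A,B,D,C,E,F], logical=[E,F,A,B,D,C]
After op 7 (swap(5, 3)): offset=4, physical=[A,C,D,B,E,F], logical=[E,F,A,C,D,B]
After op 8 (swap(4, 2)): offset=4, physical=[D,C,A,B,E,F], logical=[E,F,D,C,A,B]
After op 9 (replace(3, 'p')): offset=4, physical=[D,p,A,B,E,F], logical=[E,F,D,p,A,B]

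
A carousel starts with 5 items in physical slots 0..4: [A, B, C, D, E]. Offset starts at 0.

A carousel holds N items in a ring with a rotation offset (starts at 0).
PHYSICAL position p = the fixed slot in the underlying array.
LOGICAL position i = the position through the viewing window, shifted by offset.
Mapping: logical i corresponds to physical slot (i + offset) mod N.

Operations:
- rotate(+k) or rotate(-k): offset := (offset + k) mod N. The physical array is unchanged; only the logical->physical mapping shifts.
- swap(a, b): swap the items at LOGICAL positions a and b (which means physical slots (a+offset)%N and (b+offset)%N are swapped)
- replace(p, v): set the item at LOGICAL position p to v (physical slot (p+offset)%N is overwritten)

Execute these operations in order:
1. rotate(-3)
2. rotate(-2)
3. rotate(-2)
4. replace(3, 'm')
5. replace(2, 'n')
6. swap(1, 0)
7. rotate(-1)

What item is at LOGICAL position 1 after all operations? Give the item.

After op 1 (rotate(-3)): offset=2, physical=[A,B,C,D,E], logical=[C,D,E,A,B]
After op 2 (rotate(-2)): offset=0, physical=[A,B,C,D,E], logical=[A,B,C,D,E]
After op 3 (rotate(-2)): offset=3, physical=[A,B,C,D,E], logical=[D,E,A,B,C]
After op 4 (replace(3, 'm')): offset=3, physical=[A,m,C,D,E], logical=[D,E,A,m,C]
After op 5 (replace(2, 'n')): offset=3, physical=[n,m,C,D,E], logical=[D,E,n,m,C]
After op 6 (swap(1, 0)): offset=3, physical=[n,m,C,E,D], logical=[E,D,n,m,C]
After op 7 (rotate(-1)): offset=2, physical=[n,m,C,E,D], logical=[C,E,D,n,m]

Answer: E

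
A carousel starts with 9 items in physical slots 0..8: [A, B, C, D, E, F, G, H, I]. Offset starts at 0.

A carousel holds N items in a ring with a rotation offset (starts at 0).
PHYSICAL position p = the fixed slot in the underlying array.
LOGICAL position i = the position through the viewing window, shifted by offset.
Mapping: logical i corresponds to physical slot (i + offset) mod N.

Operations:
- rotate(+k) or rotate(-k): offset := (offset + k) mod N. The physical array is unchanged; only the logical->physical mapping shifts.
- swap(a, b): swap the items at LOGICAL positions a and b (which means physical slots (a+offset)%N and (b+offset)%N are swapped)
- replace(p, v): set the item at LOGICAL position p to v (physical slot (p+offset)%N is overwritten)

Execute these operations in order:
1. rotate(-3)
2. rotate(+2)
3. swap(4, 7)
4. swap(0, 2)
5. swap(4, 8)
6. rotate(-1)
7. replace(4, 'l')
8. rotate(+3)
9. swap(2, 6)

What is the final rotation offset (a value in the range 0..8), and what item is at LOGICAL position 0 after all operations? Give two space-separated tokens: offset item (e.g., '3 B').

Answer: 1 I

Derivation:
After op 1 (rotate(-3)): offset=6, physical=[A,B,C,D,E,F,G,H,I], logical=[G,H,I,A,B,C,D,E,F]
After op 2 (rotate(+2)): offset=8, physical=[A,B,C,D,E,F,G,H,I], logical=[I,A,B,C,D,E,F,G,H]
After op 3 (swap(4, 7)): offset=8, physical=[A,B,C,G,E,F,D,H,I], logical=[I,A,B,C,G,E,F,D,H]
After op 4 (swap(0, 2)): offset=8, physical=[A,I,C,G,E,F,D,H,B], logical=[B,A,I,C,G,E,F,D,H]
After op 5 (swap(4, 8)): offset=8, physical=[A,I,C,H,E,F,D,G,B], logical=[B,A,I,C,H,E,F,D,G]
After op 6 (rotate(-1)): offset=7, physical=[A,I,C,H,E,F,D,G,B], logical=[G,B,A,I,C,H,E,F,D]
After op 7 (replace(4, 'l')): offset=7, physical=[A,I,l,H,E,F,D,G,B], logical=[G,B,A,I,l,H,E,F,D]
After op 8 (rotate(+3)): offset=1, physical=[A,I,l,H,E,F,D,G,B], logical=[I,l,H,E,F,D,G,B,A]
After op 9 (swap(2, 6)): offset=1, physical=[A,I,l,G,E,F,D,H,B], logical=[I,l,G,E,F,D,H,B,A]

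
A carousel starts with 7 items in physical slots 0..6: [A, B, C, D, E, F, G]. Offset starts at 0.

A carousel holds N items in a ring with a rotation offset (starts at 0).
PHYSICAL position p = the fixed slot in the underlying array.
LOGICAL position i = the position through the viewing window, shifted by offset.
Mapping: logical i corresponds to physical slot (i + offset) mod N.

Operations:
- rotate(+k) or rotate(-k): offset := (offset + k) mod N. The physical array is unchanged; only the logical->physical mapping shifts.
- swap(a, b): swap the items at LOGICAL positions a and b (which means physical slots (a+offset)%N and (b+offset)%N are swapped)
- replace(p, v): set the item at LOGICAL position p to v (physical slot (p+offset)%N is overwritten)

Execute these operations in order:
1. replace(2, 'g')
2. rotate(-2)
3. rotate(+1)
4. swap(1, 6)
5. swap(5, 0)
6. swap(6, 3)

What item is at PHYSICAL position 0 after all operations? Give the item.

Answer: F

Derivation:
After op 1 (replace(2, 'g')): offset=0, physical=[A,B,g,D,E,F,G], logical=[A,B,g,D,E,F,G]
After op 2 (rotate(-2)): offset=5, physical=[A,B,g,D,E,F,G], logical=[F,G,A,B,g,D,E]
After op 3 (rotate(+1)): offset=6, physical=[A,B,g,D,E,F,G], logical=[G,A,B,g,D,E,F]
After op 4 (swap(1, 6)): offset=6, physical=[F,B,g,D,E,A,G], logical=[G,F,B,g,D,E,A]
After op 5 (swap(5, 0)): offset=6, physical=[F,B,g,D,G,A,E], logical=[E,F,B,g,D,G,A]
After op 6 (swap(6, 3)): offset=6, physical=[F,B,A,D,G,g,E], logical=[E,F,B,A,D,G,g]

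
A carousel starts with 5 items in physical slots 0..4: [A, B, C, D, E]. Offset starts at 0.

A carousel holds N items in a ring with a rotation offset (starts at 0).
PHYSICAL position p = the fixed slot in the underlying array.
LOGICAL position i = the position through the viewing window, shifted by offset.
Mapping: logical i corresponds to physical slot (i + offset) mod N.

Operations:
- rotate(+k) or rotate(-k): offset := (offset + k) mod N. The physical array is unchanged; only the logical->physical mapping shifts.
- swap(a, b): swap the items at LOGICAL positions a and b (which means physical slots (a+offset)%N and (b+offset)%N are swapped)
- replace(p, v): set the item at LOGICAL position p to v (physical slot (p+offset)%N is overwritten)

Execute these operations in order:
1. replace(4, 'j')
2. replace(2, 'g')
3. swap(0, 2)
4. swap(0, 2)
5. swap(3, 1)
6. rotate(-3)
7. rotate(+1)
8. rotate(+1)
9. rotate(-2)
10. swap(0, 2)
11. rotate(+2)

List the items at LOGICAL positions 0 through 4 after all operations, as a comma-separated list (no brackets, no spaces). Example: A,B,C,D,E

Answer: g,A,D,j,B

Derivation:
After op 1 (replace(4, 'j')): offset=0, physical=[A,B,C,D,j], logical=[A,B,C,D,j]
After op 2 (replace(2, 'g')): offset=0, physical=[A,B,g,D,j], logical=[A,B,g,D,j]
After op 3 (swap(0, 2)): offset=0, physical=[g,B,A,D,j], logical=[g,B,A,D,j]
After op 4 (swap(0, 2)): offset=0, physical=[A,B,g,D,j], logical=[A,B,g,D,j]
After op 5 (swap(3, 1)): offset=0, physical=[A,D,g,B,j], logical=[A,D,g,B,j]
After op 6 (rotate(-3)): offset=2, physical=[A,D,g,B,j], logical=[g,B,j,A,D]
After op 7 (rotate(+1)): offset=3, physical=[A,D,g,B,j], logical=[B,j,A,D,g]
After op 8 (rotate(+1)): offset=4, physical=[A,D,g,B,j], logical=[j,A,D,g,B]
After op 9 (rotate(-2)): offset=2, physical=[A,D,g,B,j], logical=[g,B,j,A,D]
After op 10 (swap(0, 2)): offset=2, physical=[A,D,j,B,g], logical=[j,B,g,A,D]
After op 11 (rotate(+2)): offset=4, physical=[A,D,j,B,g], logical=[g,A,D,j,B]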